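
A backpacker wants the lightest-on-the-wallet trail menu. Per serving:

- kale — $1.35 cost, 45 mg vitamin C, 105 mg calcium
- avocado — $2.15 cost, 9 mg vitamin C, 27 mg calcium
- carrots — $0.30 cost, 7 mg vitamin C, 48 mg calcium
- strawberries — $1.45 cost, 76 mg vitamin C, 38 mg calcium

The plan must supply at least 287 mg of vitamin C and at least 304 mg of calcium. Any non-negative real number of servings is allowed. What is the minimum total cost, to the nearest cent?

Compare the cost at each extreme point of the feasible region.
kale only: max(287/45, 304/105) = 6.378 servings → $8.61.
avocado only: max(287/9, 304/27) = 31.89 servings → $68.56.
carrots only: max(287/7, 304/48) = 41 servings → $12.30.
strawberries only: max(287/76, 304/38) = 8 servings → $11.60.
kale + avocado: the both-tight solution has a negative serving — not a feasible corner.
kale + carrots: intersection lies outside the first quadrant.
kale + strawberries with both tight: 1.945 servings and 2.624 servings → $6.43.
avocado + carrots with both targets exact would need a negative amount; discard.
avocado + strawberries with both tight: 7.133 servings and 2.932 servings → $19.59.
carrots + strawberries with both tight: 3.607 servings and 3.444 servings → $6.08.
The minimum over all feasible corners is $6.08.

$6.08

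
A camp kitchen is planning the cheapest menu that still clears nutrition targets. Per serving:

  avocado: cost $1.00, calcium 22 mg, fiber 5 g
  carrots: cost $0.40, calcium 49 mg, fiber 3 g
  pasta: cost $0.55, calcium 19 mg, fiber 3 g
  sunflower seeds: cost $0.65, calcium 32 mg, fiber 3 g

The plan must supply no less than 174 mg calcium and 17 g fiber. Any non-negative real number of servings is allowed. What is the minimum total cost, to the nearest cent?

A basic optimal solution has at most two foods positive. Try each food alone and each pair with both targets met exactly.
avocado only: max(174/22, 17/5) = 7.909 servings → $7.91.
carrots only: max(174/49, 17/3) = 5.667 servings → $2.27.
pasta only: max(174/19, 17/3) = 9.158 servings → $5.04.
sunflower seeds only: max(174/32, 17/3) = 5.667 servings → $3.68.
avocado + carrots with both tight: 1.737 servings and 2.771 servings → $2.85.
avocado + pasta with both targets exact would need a negative amount; discard.
avocado + sunflower seeds with both tight: 0.234 servings and 5.277 servings → $3.66.
carrots + pasta with both tight: 2.211 servings and 3.456 servings → $2.79.
carrots + sunflower seeds: intersection lies outside the first quadrant.
pasta + sunflower seeds with both tight: 0.5641 servings and 5.103 servings → $3.63.
So the least-cost plan costs $2.27.

$2.27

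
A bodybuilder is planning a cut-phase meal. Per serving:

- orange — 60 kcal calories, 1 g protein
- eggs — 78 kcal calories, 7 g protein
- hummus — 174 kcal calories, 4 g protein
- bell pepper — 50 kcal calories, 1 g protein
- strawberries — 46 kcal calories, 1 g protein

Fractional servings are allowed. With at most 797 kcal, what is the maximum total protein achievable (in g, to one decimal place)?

Protein per kcal: eggs 0.08974, hummus 0.02299, strawberries 0.02174, bell pepper 0.02, orange 0.01667.
With no serving limits, spend the whole calories allowance on eggs: 797 kcal / 78 kcal × 7 g = 71.5 g.

71.5 g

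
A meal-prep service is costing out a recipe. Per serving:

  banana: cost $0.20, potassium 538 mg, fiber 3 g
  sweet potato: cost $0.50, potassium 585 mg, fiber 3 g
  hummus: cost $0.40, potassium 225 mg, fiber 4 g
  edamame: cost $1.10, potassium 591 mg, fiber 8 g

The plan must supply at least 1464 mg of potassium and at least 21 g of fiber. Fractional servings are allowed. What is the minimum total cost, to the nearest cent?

$1.40

For a min-cost LP with two ≥-constraints, a basic feasible solution has at most two positive variables.
banana only: max(1464/538, 21/3) = 7 servings → $1.40.
sweet potato only: max(1464/585, 21/3) = 7 servings → $3.50.
hummus only: max(1464/225, 21/4) = 6.507 servings → $2.60.
edamame only: max(1464/591, 21/8) = 2.625 servings → $2.89.
banana + sweet potato: the both-tight solution has a negative serving — not a feasible corner.
banana + hummus with both tight: 0.7657 servings and 4.676 servings → $2.02.
banana + edamame: the both-tight solution has a negative serving — not a feasible corner.
sweet potato + hummus with both tight: 0.6793 servings and 4.741 servings → $2.24.
sweet potato + edamame: the both-tight solution has a negative serving — not a feasible corner.
hummus + edamame with both tight: 1.239 servings and 2.005 servings → $2.70.
Cheapest feasible corner: $1.40.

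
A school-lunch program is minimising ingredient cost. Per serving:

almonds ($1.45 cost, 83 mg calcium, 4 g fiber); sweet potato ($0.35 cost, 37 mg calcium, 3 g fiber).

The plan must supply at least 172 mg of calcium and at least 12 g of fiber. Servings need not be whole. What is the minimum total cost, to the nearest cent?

$1.63

almonds only: max(172/83, 12/4) = 3 servings → $4.35.
sweet potato only: max(172/37, 12/3) = 4.649 servings → $1.63.
almonds + sweet potato with both tight: 0.7129 servings and 3.05 servings → $2.10.
So the least-cost plan costs $1.63.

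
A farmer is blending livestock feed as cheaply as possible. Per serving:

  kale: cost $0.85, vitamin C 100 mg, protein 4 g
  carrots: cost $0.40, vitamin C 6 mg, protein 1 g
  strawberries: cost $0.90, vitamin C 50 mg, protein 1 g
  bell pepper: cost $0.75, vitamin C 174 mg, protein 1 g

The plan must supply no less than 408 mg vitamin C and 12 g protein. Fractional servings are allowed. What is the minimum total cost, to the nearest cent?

$2.94

At the optimum either one food covers both requirements or two foods hit both targets exactly; no other combination can be cheaper.
kale only: max(408/100, 12/4) = 4.08 servings → $3.47.
carrots only: max(408/6, 12/1) = 68 servings → $27.20.
strawberries only: max(408/50, 12/1) = 12 servings → $10.80.
bell pepper only: max(408/174, 12/1) = 12 servings → $9.00.
kale + carrots: the both-tight solution has a negative serving — not a feasible corner.
kale + strawberries with both tight: 1.92 servings and 4.32 servings → $5.52.
kale + bell pepper with both tight: 2.819 servings and 0.7248 servings → $2.94.
carrots + strawberries with both tight: 4.364 servings and 7.636 servings → $8.62.
carrots + bell pepper with both tight: 10 servings and 2 servings → $5.50.
strawberries + bell pepper: the both-tight solution has a negative serving — not a feasible corner.
So the least-cost plan costs $2.94.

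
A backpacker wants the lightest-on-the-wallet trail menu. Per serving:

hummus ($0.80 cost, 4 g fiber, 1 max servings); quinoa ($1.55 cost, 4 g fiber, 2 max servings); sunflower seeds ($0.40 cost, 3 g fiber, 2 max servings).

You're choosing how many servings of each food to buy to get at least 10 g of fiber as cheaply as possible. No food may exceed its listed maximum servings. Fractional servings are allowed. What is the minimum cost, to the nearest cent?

$1.60

Cost per g of fiber: sunflower seeds $0.1333, hummus $0.2000, quinoa $0.3875.
Take 2 servings of sunflower seeds: +6.0 g fiber for $0.80 (total $0.80, still need 4.0 g).
Take 1 serving of hummus: +4.0 g fiber for $0.80 (total $1.60, still need 0.0 g).
Greedy by cheapest-per-g is optimal for a single linear constraint, so the minimum cost is $1.60.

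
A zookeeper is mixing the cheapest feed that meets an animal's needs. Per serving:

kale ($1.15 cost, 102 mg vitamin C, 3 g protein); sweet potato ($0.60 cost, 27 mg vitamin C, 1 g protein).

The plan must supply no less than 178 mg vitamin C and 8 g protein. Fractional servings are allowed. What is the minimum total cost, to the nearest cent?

kale only: max(178/102, 8/3) = 2.667 servings → $3.07.
sweet potato only: max(178/27, 8/1) = 8 servings → $4.80.
kale + sweet potato with both targets exact would need a negative amount; discard.
Cheapest feasible corner: $3.07.

$3.07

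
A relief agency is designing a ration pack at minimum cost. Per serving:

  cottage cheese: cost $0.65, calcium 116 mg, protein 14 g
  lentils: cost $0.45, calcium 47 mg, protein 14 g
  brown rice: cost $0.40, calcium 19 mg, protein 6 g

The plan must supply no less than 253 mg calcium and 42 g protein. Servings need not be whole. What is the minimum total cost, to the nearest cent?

$1.67

Two binding constraints pin down two serving amounts, so the optimal mix uses at most two foods. The candidates are each food alone (scaled to the tighter of calcium/protein) and each pair with both constraints tight.
cottage cheese only: max(253/116, 42/14) = 3 servings → $1.95.
lentils only: max(253/47, 42/14) = 5.383 servings → $2.42.
brown rice only: max(253/19, 42/6) = 13.32 servings → $5.33.
cottage cheese + lentils with both tight: 1.623 servings and 1.377 servings → $1.67.
cottage cheese + brown rice with both tight: 1.674 servings and 3.093 servings → $2.33.
lentils + brown rice: the both-tight solution has a negative serving — not a feasible corner.
Cheapest feasible corner: $1.67.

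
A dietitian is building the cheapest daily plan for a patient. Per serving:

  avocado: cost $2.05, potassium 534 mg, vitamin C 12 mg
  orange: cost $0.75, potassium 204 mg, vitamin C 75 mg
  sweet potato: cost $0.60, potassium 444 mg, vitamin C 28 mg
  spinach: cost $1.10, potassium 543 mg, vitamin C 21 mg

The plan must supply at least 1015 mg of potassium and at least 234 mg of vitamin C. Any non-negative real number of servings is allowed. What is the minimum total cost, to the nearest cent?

A basic optimal solution has at most two foods positive. Try each food alone and each pair with both targets met exactly.
avocado only: max(1015/534, 234/12) = 19.5 servings → $39.98.
orange only: max(1015/204, 234/75) = 4.975 servings → $3.73.
sweet potato only: max(1015/444, 234/28) = 8.357 servings → $5.01.
spinach only: max(1015/543, 234/21) = 11.14 servings → $12.26.
avocado + orange with both tight: 0.755 servings and 2.999 servings → $3.80.
avocado + sweet potato with both targets exact would need a negative amount; discard.
avocado + spinach: the both-tight solution has a negative serving — not a feasible corner.
orange + sweet potato with both tight: 2.736 servings and 1.029 servings → $2.67.
orange + spinach with both tight: 2.902 servings and 0.779 servings → $3.03.
sweet potato + spinach with both targets exact would need a negative amount; discard.
Cheapest feasible corner: $2.67.

$2.67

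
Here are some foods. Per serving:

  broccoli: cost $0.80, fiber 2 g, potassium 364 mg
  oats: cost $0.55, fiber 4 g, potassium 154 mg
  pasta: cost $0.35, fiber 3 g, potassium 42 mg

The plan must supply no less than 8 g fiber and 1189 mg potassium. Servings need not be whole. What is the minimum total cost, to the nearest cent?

With two linear requirements the optimum uses one or two foods; enumerate the corners.
broccoli only: max(8/2, 1189/364) = 4 servings → $3.20.
oats only: max(8/4, 1189/154) = 7.721 servings → $4.25.
pasta only: max(8/3, 1189/42) = 28.31 servings → $9.91.
broccoli + oats with both tight: 3.07 servings and 0.4652 servings → $2.71.
broccoli + pasta with both tight: 3.205 servings and 0.5298 servings → $2.75.
oats + pasta: the both-tight solution has a negative serving — not a feasible corner.
Cheapest feasible corner: $2.71.

$2.71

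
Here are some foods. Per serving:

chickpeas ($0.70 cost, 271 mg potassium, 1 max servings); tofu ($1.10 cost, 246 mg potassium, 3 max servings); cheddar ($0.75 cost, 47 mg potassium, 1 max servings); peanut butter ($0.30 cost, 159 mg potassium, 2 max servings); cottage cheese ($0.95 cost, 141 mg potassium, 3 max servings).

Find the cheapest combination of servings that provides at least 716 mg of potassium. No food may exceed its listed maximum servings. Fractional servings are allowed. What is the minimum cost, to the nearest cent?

Cost per mg of potassium: peanut butter $0.0019, chickpeas $0.0026, tofu $0.0045, cottage cheese $0.0067, cheddar $0.0160.
Take 2 servings of peanut butter: +318.0 mg potassium for $0.60 (total $0.60, still need 398.0 mg).
Take 1 serving of chickpeas: +271.0 mg potassium for $0.70 (total $1.30, still need 127.0 mg).
Take 0.5163 servings of tofu: +127.0 mg potassium for $0.57 (total $1.87, still need 0.0 mg).
Filling from the cheapest source first is optimal under one linear minimum: $1.87.

$1.87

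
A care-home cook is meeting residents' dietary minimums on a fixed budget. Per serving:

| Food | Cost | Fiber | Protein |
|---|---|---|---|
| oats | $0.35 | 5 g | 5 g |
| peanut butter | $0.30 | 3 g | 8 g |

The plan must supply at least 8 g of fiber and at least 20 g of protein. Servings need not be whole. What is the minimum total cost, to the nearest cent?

$0.78

Compare the cost at each extreme point of the feasible region.
oats only: max(8/5, 20/5) = 4 servings → $1.40.
peanut butter only: max(8/3, 20/8) = 2.667 servings → $0.80.
oats + peanut butter with both tight: 0.16 servings and 2.4 servings → $0.78.
The minimum over all feasible corners is $0.78.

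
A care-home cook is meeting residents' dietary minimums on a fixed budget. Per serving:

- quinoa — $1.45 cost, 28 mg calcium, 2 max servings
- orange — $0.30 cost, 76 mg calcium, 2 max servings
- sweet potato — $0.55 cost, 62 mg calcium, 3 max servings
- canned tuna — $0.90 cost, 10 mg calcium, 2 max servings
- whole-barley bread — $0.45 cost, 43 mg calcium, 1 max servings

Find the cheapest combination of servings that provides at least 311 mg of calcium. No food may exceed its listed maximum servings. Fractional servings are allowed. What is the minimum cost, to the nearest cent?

$2.01

Cost per mg of calcium: orange $0.0039, sweet potato $0.0089, whole-barley bread $0.0105, quinoa $0.0518, canned tuna $0.0900.
Take 2 servings of orange: +152.0 mg calcium for $0.60 (total $0.60, still need 159.0 mg).
Take 2.565 servings of sweet potato: +159.0 mg calcium for $1.41 (total $2.01, still need 0.0 mg).
Greedy by cheapest-per-mg is optimal for a single linear constraint, so the minimum cost is $2.01.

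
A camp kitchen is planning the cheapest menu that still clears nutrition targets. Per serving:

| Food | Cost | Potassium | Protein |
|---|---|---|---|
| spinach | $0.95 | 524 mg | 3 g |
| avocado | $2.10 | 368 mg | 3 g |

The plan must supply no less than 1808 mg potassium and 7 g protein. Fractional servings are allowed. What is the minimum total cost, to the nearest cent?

This is a tiny linear program; its minimum lies at a vertex of the feasible set. List the vertices and price them.
spinach only: max(1808/524, 7/3) = 3.45 servings → $3.28.
avocado only: max(1808/368, 7/3) = 4.913 servings → $10.32.
spinach + avocado with both targets exact would need a negative amount; discard.
The minimum over all feasible corners is $3.28.

$3.28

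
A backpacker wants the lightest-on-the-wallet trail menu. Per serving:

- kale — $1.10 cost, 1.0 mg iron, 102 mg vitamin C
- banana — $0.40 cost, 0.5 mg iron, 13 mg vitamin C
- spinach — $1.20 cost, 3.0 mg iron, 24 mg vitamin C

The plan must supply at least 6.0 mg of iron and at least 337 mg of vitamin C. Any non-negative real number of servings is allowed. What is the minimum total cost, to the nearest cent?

$4.55

At the optimum either one food covers both requirements or two foods hit both targets exactly; no other combination can be cheaper.
kale only: max(6.0/1.0, 337/102) = 6 servings → $6.60.
banana only: max(6.0/0.5, 337/13) = 25.92 servings → $10.37.
spinach only: max(6.0/3.0, 337/24) = 14.04 servings → $16.85.
kale + banana with both tight: 2.382 servings and 7.237 servings → $5.51.
kale + spinach with both tight: 3.074 servings and 0.9752 servings → $4.55.
banana + spinach with both targets exact would need a negative amount; discard.
So the least-cost plan costs $4.55.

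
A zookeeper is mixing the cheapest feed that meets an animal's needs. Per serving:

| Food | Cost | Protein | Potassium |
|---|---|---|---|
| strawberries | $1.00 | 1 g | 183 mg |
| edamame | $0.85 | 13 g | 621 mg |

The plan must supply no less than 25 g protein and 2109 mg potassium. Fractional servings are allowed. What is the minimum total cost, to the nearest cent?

strawberries only: max(25/1, 2109/183) = 25 servings → $25.00.
edamame only: max(25/13, 2109/621) = 3.396 servings → $2.89.
strawberries + edamame with both tight: 6.765 servings and 1.403 servings → $7.96.
The minimum over all feasible corners is $2.89.

$2.89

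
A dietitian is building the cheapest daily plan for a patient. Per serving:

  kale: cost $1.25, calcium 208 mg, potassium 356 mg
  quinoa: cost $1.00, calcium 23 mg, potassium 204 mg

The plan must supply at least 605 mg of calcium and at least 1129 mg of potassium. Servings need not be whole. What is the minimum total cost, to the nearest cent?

$3.96

For a min-cost LP with two ≥-constraints, a basic feasible solution has at most two positive variables.
kale only: max(605/208, 1129/356) = 3.171 servings → $3.96.
quinoa only: max(605/23, 1129/204) = 26.3 servings → $26.30.
kale + quinoa with both tight: 2.846 servings and 0.568 servings → $4.13.
Cheapest feasible corner: $3.96.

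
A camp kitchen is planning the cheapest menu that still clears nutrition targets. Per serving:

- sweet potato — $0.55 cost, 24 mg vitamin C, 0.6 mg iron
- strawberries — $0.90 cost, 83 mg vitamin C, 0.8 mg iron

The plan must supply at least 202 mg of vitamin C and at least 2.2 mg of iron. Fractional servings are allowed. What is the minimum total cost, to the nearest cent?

$2.39

sweet potato only: max(202/24, 2.2/0.6) = 8.417 servings → $4.63.
strawberries only: max(202/83, 2.2/0.8) = 2.75 servings → $2.48.
sweet potato + strawberries with both tight: 0.6863 servings and 2.235 servings → $2.39.
So the least-cost plan costs $2.39.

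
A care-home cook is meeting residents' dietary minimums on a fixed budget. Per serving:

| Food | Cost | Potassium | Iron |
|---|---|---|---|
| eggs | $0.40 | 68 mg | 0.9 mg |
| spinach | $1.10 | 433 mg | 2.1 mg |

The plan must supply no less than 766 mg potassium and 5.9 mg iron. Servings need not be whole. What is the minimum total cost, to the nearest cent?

$2.82

Compare the cost at each extreme point of the feasible region.
eggs only: max(766/68, 5.9/0.9) = 11.26 servings → $4.51.
spinach only: max(766/433, 5.9/2.1) = 2.81 servings → $3.09.
eggs + spinach with both tight: 3.832 servings and 1.167 servings → $2.82.
So the least-cost plan costs $2.82.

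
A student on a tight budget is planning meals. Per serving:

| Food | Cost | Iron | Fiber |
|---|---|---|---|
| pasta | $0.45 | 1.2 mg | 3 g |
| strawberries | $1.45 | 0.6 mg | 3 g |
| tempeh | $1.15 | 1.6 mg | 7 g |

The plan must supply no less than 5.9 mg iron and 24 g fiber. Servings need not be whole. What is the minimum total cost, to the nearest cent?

An LP optimum is at a vertex; with two nutrient constraints at most two foods are used. Check each candidate.
pasta only: max(5.9/1.2, 24/3) = 8 servings → $3.60.
strawberries only: max(5.9/0.6, 24/3) = 9.833 servings → $14.26.
tempeh only: max(5.9/1.6, 24/7) = 3.688 servings → $4.24.
pasta + strawberries with both tight: 1.833 servings and 6.167 servings → $9.77.
pasta + tempeh with both tight: 0.8056 servings and 3.083 servings → $3.91.
strawberries + tempeh: the both-tight solution has a negative serving — not a feasible corner.
The minimum over all feasible corners is $3.60.

$3.60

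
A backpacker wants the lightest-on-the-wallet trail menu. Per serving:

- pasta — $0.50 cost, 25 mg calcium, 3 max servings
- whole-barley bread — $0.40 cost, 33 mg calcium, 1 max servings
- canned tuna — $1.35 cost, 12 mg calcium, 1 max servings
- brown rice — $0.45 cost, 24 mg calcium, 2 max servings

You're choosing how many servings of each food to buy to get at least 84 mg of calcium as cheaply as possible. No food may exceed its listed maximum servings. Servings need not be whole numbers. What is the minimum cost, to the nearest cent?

$1.36

Cost per mg of calcium: whole-barley bread $0.0121, brown rice $0.0187, pasta $0.0200, canned tuna $0.1125.
Take 1 serving of whole-barley bread: +33.0 mg calcium for $0.40 (total $0.40, still need 51.0 mg).
Take 2 servings of brown rice: +48.0 mg calcium for $0.90 (total $1.30, still need 3.0 mg).
Take 0.12 servings of pasta: +3.0 mg calcium for $0.06 (total $1.36, still need 0.0 mg).
Greedy by cheapest-per-mg is optimal for a single linear constraint, so the minimum cost is $1.36.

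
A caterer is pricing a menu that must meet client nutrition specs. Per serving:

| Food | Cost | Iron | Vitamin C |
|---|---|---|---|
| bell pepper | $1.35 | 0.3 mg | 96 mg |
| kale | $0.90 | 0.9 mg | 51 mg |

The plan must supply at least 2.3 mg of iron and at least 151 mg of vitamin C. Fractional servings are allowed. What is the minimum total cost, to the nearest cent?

$2.57

Check every corner: each single food scaled to meet both minima, and each pair solved so both constraints bind.
bell pepper only: max(2.3/0.3, 151/96) = 7.667 servings → $10.35.
kale only: max(2.3/0.9, 151/51) = 2.961 servings → $2.66.
bell pepper + kale with both tight: 0.2616 servings and 2.468 servings → $2.57.
The minimum over all feasible corners is $2.57.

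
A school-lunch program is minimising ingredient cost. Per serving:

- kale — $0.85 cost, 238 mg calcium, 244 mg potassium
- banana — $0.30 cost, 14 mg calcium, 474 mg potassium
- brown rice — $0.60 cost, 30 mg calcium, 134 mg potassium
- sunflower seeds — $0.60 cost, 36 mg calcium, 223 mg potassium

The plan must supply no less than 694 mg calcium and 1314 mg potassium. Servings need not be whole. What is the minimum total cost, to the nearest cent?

This is a tiny linear program; its minimum lies at a vertex of the feasible set. List the vertices and price them.
kale only: max(694/238, 1314/244) = 5.385 servings → $4.58.
banana only: max(694/14, 1314/474) = 49.57 servings → $14.87.
brown rice only: max(694/30, 1314/134) = 23.13 servings → $13.88.
sunflower seeds only: max(694/36, 1314/223) = 19.28 servings → $11.57.
kale + banana with both tight: 2.839 servings and 1.311 servings → $2.81.
kale + brown rice with both tight: 2.18 servings and 5.836 servings → $5.35.
kale + sunflower seeds with both tight: 2.426 servings and 3.238 servings → $4.00.
banana + brown rice: intersection lies outside the first quadrant.
banana + sunflower seeds: the both-tight solution has a negative serving — not a feasible corner.
brown rice + sunflower seeds with both targets exact would need a negative amount; discard.
The minimum over all feasible corners is $2.81.

$2.81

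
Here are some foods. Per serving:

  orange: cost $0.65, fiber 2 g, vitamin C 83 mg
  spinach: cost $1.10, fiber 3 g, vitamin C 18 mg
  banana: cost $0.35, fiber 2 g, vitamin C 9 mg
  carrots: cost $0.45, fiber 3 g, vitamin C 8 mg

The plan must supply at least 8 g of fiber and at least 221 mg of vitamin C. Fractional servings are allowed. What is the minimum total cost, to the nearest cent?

A basic optimal solution has at most two foods positive. Try each food alone and each pair with both targets met exactly.
orange only: max(8/2, 221/83) = 4 servings → $2.60.
spinach only: max(8/3, 221/18) = 12.28 servings → $13.51.
banana only: max(8/2, 221/9) = 24.56 servings → $8.59.
carrots only: max(8/3, 221/8) = 27.62 servings → $12.43.
orange + spinach with both tight: 2.437 servings and 1.042 servings → $2.73.
orange + banana with both tight: 2.5 servings and 1.5 servings → $2.15.
orange + carrots with both tight: 2.571 servings and 0.9528 servings → $2.10.
spinach + banana: the both-tight solution has a negative serving — not a feasible corner.
spinach + carrots: intersection lies outside the first quadrant.
banana + carrots with both targets exact would need a negative amount; discard.
So the least-cost plan costs $2.10.

$2.10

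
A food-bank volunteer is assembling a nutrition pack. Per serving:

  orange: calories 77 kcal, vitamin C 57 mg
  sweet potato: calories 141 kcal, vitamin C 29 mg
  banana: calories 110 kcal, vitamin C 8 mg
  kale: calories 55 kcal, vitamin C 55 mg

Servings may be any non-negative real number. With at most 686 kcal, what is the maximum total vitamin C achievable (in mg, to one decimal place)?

Vitamin C per kcal: kale 1, orange 0.7403, sweet potato 0.2057, banana 0.07273.
With no serving limits, spend the whole calories allowance on kale: 686 kcal / 55 kcal × 55 mg = 686.0 mg.

686.0 mg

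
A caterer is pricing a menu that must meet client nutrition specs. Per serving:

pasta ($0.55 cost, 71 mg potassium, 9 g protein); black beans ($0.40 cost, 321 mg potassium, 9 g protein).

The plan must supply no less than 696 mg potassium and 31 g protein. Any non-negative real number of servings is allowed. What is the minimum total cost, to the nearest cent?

$1.38

A basic optimal solution has at most two foods positive. Try each food alone and each pair with both targets met exactly.
pasta only: max(696/71, 31/9) = 9.803 servings → $5.39.
black beans only: max(696/321, 31/9) = 3.444 servings → $1.38.
pasta + black beans with both tight: 1.639 servings and 1.806 servings → $1.62.
The minimum over all feasible corners is $1.38.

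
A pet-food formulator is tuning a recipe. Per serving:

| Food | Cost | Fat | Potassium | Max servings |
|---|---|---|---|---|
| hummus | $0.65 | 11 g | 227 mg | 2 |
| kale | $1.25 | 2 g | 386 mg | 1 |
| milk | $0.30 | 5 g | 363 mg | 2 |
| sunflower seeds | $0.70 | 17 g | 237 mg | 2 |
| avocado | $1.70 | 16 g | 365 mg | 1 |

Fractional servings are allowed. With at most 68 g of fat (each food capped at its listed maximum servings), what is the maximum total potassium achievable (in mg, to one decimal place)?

2181.9 mg

Potassium per g fat: kale 193, milk 72.6, avocado 22.81, hummus 20.64, sunflower seeds 13.94.
Take 1 serving of kale: uses 2 g fat, +386.0 mg potassium (running total 386.0 mg).
Take 2 servings of milk: uses 10 g fat, +726.0 mg potassium (running total 1112.0 mg).
Take 1 serving of avocado: uses 16 g fat, +365.0 mg potassium (running total 1477.0 mg).
Take 2 servings of hummus: uses 22 g fat, +454.0 mg potassium (running total 1931.0 mg).
Take 1.059 servings of sunflower seeds: uses 18 g fat, +250.9 mg potassium (running total 2181.9 mg).
Greedy by best ratio exhausts the fat allowance optimally: 2181.9 mg.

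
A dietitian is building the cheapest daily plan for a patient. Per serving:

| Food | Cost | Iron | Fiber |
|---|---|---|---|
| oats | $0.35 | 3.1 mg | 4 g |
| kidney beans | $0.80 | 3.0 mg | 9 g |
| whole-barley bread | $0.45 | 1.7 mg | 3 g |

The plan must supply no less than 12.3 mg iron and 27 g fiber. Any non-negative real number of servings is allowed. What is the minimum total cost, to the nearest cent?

$2.36

Two binding constraints pin down two serving amounts, so the optimal mix uses at most two foods. The candidates are each food alone (scaled to the tighter of iron/fiber) and each pair with both constraints tight.
oats only: max(12.3/3.1, 27/4) = 6.75 servings → $2.36.
kidney beans only: max(12.3/3.0, 27/9) = 4.1 servings → $3.28.
whole-barley bread only: max(12.3/1.7, 27/3) = 9 servings → $4.05.
oats + kidney beans with both tight: 1.868 servings and 2.17 servings → $2.39.
oats + whole-barley bread: intersection lies outside the first quadrant.
kidney beans + whole-barley bread with both tight: 1.429 servings and 4.714 servings → $3.26.
So the least-cost plan costs $2.36.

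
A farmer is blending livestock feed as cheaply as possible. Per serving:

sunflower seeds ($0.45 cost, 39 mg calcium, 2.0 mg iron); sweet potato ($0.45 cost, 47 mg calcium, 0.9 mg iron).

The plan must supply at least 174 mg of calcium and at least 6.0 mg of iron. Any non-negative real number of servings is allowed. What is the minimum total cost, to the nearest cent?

This is a tiny linear program; its minimum lies at a vertex of the feasible set. List the vertices and price them.
sunflower seeds only: max(174/39, 6.0/2.0) = 4.462 servings → $2.01.
sweet potato only: max(174/47, 6.0/0.9) = 6.667 servings → $3.00.
sunflower seeds + sweet potato with both tight: 2.129 servings and 1.935 servings → $1.83.
So the least-cost plan costs $1.83.

$1.83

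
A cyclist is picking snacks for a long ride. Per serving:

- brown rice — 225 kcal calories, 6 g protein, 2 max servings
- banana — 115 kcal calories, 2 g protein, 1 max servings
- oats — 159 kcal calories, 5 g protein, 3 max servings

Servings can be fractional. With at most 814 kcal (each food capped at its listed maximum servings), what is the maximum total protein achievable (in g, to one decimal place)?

24.0 g

Protein per kcal: oats 0.03145, brown rice 0.02667, banana 0.01739.
Take 3 servings of oats: uses 477 kcal, +15.0 g protein (running total 15.0 g).
Take 1.498 servings of brown rice: uses 337 kcal, +9.0 g protein (running total 24.0 g).
Filling greedily by protein-per-kcal is optimal for one linear limit, giving 24.0 g.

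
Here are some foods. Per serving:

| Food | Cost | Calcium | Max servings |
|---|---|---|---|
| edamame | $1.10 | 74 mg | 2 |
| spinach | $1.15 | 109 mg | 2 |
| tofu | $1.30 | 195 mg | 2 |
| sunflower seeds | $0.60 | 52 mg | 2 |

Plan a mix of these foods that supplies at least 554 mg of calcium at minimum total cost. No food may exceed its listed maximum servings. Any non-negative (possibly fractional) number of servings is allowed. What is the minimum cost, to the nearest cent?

Cost per mg of calcium: tofu $0.0067, spinach $0.0106, sunflower seeds $0.0115, edamame $0.0149.
Take 2 servings of tofu: +390.0 mg calcium for $2.60 (total $2.60, still need 164.0 mg).
Take 1.505 servings of spinach: +164.0 mg calcium for $1.73 (total $4.33, still need 0.0 mg).
Filling from the cheapest source first is optimal under one linear minimum: $4.33.

$4.33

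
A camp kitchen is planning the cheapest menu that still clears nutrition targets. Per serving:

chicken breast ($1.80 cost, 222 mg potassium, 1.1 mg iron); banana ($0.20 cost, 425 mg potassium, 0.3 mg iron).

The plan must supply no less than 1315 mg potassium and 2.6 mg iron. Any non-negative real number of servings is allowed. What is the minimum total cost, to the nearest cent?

Compare the cost at each extreme point of the feasible region.
chicken breast only: max(1315/222, 2.6/1.1) = 5.923 servings → $10.66.
banana only: max(1315/425, 2.6/0.3) = 8.667 servings → $1.73.
chicken breast + banana with both tight: 1.772 servings and 2.168 servings → $3.62.
Cheapest feasible corner: $1.73.

$1.73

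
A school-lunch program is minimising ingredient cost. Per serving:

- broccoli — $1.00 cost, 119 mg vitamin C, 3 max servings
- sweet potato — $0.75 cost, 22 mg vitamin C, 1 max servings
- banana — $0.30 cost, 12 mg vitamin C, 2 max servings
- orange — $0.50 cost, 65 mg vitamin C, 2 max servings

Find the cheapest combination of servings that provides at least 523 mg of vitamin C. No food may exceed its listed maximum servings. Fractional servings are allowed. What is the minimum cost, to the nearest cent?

$5.01

Cost per mg of vitamin C: orange $0.0077, broccoli $0.0084, banana $0.0250, sweet potato $0.0341.
Take 2 servings of orange: +130.0 mg vitamin C for $1.00 (total $1.00, still need 393.0 mg).
Take 3 servings of broccoli: +357.0 mg vitamin C for $3.00 (total $4.00, still need 36.0 mg).
Take 2 servings of banana: +24.0 mg vitamin C for $0.60 (total $4.60, still need 12.0 mg).
Take 0.5455 servings of sweet potato: +12.0 mg vitamin C for $0.41 (total $5.01, still need 0.0 mg).
Filling from the cheapest source first is optimal under one linear minimum: $5.01.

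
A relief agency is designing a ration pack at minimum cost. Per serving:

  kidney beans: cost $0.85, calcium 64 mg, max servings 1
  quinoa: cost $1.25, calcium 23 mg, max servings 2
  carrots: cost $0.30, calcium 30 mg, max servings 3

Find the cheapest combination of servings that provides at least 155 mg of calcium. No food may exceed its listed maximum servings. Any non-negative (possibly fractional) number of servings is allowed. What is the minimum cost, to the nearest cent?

Cost per mg of calcium: carrots $0.0100, kidney beans $0.0133, quinoa $0.0543.
Take 3 servings of carrots: +90.0 mg calcium for $0.90 (total $0.90, still need 65.0 mg).
Take 1 serving of kidney beans: +64.0 mg calcium for $0.85 (total $1.75, still need 1.0 mg).
Take 0.04348 servings of quinoa: +1.0 mg calcium for $0.05 (total $1.80, still need 0.0 mg).
Filling from the cheapest source first is optimal under one linear minimum: $1.80.

$1.80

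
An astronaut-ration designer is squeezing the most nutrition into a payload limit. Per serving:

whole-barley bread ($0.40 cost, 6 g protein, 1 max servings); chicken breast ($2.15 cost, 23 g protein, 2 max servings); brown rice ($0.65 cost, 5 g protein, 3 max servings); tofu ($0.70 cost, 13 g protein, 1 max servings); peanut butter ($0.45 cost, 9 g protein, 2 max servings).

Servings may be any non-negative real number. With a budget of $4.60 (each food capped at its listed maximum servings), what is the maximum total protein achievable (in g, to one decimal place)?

64.8 g

Protein per dollar: peanut butter 20, tofu 18.57, whole-barley bread 15, chicken breast 10.7, brown rice 7.692.
Take 2 servings of peanut butter: spends $0.90, +18.0 g protein (running total 18.0 g).
Take 1 serving of tofu: spends $0.70, +13.0 g protein (running total 31.0 g).
Take 1 serving of whole-barley bread: spends $0.40, +6.0 g protein (running total 37.0 g).
Take 1.209 servings of chicken breast: spends $2.60, +27.8 g protein (running total 64.8 g).
Greedy by best ratio exhausts the cost allowance optimally: 64.8 g.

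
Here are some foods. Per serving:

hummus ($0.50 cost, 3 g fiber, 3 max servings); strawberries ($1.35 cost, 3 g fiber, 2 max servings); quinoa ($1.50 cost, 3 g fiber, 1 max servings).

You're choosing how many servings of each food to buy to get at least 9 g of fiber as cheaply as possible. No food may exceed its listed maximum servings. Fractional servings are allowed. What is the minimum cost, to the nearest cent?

$1.50

Cost per g of fiber: hummus $0.1667, strawberries $0.4500, quinoa $0.5000.
Take 3 servings of hummus: +9.0 g fiber for $1.50 (total $1.50, still need 0.0 g).
Greedy by cheapest-per-g is optimal for a single linear constraint, so the minimum cost is $1.50.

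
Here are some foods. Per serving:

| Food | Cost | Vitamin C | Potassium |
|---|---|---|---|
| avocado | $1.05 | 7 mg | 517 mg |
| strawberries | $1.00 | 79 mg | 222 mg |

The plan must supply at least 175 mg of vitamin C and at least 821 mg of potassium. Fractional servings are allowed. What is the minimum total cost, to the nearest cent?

With two linear requirements the optimum uses one or two foods; enumerate the corners.
avocado only: max(175/7, 821/517) = 25 servings → $26.25.
strawberries only: max(175/79, 821/222) = 3.698 servings → $3.70.
avocado + strawberries with both tight: 0.662 servings and 2.157 servings → $2.85.
The minimum over all feasible corners is $2.85.

$2.85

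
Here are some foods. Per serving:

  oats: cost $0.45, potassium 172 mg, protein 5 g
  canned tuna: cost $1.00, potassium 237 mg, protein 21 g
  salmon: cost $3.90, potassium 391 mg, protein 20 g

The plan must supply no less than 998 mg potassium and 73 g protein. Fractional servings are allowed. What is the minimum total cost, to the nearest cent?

$3.80

oats only: max(998/172, 73/5) = 14.6 servings → $6.57.
canned tuna only: max(998/237, 73/21) = 4.211 servings → $4.21.
salmon only: max(998/391, 73/20) = 3.65 servings → $14.23.
oats + canned tuna with both tight: 1.507 servings and 3.117 servings → $3.80.
oats + salmon with both targets exact would need a negative amount; discard.
canned tuna + salmon with both tight: 2.473 servings and 1.054 servings → $6.58.
The minimum over all feasible corners is $3.80.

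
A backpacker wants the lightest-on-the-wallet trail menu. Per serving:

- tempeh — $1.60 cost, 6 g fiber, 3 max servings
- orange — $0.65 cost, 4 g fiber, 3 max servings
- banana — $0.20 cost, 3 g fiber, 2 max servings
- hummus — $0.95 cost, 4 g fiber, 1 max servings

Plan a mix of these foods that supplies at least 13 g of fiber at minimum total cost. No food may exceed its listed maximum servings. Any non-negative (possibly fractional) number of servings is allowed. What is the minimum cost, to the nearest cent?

Cost per g of fiber: banana $0.0667, orange $0.1625, hummus $0.2375, tempeh $0.2667.
Take 2 servings of banana: +6.0 g fiber for $0.40 (total $0.40, still need 7.0 g).
Take 1.75 servings of orange: +7.0 g fiber for $1.14 (total $1.54, still need 0.0 g).
Filling from the cheapest source first is optimal under one linear minimum: $1.54.

$1.54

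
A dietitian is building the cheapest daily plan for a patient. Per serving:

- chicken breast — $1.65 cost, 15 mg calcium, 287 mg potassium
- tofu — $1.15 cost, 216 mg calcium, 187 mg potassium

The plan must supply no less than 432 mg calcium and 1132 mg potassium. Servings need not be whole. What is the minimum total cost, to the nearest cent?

$6.64

Compare the cost at each extreme point of the feasible region.
chicken breast only: max(432/15, 1132/287) = 28.8 servings → $47.52.
tofu only: max(432/216, 1132/187) = 6.053 servings → $6.96.
chicken breast + tofu with both tight: 2.766 servings and 1.808 servings → $6.64.
The minimum over all feasible corners is $6.64.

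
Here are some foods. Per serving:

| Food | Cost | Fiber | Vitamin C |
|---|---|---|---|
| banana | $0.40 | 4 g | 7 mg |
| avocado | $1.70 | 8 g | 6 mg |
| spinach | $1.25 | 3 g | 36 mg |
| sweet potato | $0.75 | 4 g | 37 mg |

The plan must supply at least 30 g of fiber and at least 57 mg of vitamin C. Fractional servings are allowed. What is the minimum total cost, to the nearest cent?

$3.05

Compare the cost at each extreme point of the feasible region.
banana only: max(30/4, 57/7) = 8.143 servings → $3.26.
avocado only: max(30/8, 57/6) = 9.5 servings → $16.15.
spinach only: max(30/3, 57/36) = 10 servings → $12.50.
sweet potato only: max(30/4, 57/37) = 7.5 servings → $5.62.
banana + avocado: intersection lies outside the first quadrant.
banana + spinach with both tight: 7.39 servings and 0.1463 servings → $3.14.
banana + sweet potato with both tight: 7.35 servings and 0.15 servings → $3.05.
avocado + spinach with both tight: 3.367 servings and 1.022 servings → $7.00.
avocado + sweet potato with both tight: 3.243 servings and 1.015 servings → $6.27.
spinach + sweet potato: intersection lies outside the first quadrant.
So the least-cost plan costs $3.05.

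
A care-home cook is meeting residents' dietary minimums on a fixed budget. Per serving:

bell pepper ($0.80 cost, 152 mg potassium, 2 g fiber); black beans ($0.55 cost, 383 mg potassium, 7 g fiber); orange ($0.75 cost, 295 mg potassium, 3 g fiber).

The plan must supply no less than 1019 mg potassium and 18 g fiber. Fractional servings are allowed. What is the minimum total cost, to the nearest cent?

$1.46

At the optimum either one food covers both requirements or two foods hit both targets exactly; no other combination can be cheaper.
bell pepper only: max(1019/152, 18/2) = 9 servings → $7.20.
black beans only: max(1019/383, 18/7) = 2.661 servings → $1.46.
orange only: max(1019/295, 18/3) = 6 servings → $4.50.
bell pepper + black beans with both tight: 0.802 servings and 2.342 servings → $1.93.
bell pepper + orange with both targets exact would need a negative amount; discard.
black beans + orange with both tight: 2.46 servings and 0.2609 servings → $1.55.
Cheapest feasible corner: $1.46.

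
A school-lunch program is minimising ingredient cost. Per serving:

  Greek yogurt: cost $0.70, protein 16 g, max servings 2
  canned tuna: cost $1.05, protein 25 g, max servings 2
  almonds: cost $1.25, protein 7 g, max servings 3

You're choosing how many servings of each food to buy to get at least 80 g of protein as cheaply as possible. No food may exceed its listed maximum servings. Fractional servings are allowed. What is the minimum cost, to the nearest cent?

Cost per g of protein: canned tuna $0.0420, Greek yogurt $0.0437, almonds $0.1786.
Take 2 servings of canned tuna: +50.0 g protein for $2.10 (total $2.10, still need 30.0 g).
Take 1.875 servings of Greek yogurt: +30.0 g protein for $1.31 (total $3.41, still need 0.0 g).
Greedy by cheapest-per-g is optimal for a single linear constraint, so the minimum cost is $3.41.

$3.41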